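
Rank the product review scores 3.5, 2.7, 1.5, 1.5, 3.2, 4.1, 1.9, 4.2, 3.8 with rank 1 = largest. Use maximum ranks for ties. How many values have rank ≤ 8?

Sorted (descending): 4.2, 4.1, 3.8, 3.5, 3.2, 2.7, 1.9, 1.5, 1.5
The 2 values of 1.5 occupy positions 8–9 → each gets rank 9.
Ranks ≤ 8: {1, 2, 3, 4, 5, 6, 7} → 7 values.

7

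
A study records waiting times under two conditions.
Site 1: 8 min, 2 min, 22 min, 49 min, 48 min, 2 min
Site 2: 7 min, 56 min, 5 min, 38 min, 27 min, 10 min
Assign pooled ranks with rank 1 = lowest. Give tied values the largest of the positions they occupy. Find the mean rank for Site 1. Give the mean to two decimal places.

Sorted (ascending): 2, 2, 5, 7, 8, 10, 22, 27, 38, 48, 49, 56
The 2 values of 2 occupy positions 1–2 → each gets rank 2.
Site 1 values → pooled ranks: 8→5, 2→2, 22→7, 49→11, 48→10, 2→2
Mean rank = (5 + 2 + 7 + 11 + 10 + 2) / 6 = 6.17

6.17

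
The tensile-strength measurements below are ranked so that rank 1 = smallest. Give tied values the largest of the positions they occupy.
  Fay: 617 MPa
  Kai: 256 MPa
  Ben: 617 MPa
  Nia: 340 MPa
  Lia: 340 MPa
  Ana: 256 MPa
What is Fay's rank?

6

Sorted (ascending): 256, 256, 340, 340, 617, 617
The 2 values of 256 occupy positions 1–2 → each gets rank 2.
The 2 values of 340 occupy positions 3–4 → each gets rank 4.
The 2 values of 617 occupy positions 5–6 → each gets rank 6.
Fay has value 617 MPa → rank 6.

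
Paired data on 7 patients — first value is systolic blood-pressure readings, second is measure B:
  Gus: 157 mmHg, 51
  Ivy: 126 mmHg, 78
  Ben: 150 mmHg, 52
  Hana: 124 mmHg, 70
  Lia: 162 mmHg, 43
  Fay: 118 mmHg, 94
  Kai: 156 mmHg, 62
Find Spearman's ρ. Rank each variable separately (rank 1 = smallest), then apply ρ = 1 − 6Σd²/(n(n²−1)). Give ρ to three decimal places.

Ranks of variable 1: 6, 3, 4, 2, 7, 1, 5
Ranks of variable 2: 2, 6, 3, 5, 1, 7, 4
d = r₁ − r₂: 4, -3, 1, -3, 6, -6, 1
d²: 16, 9, 1, 9, 36, 36, 1; Σd² = 108
ρ = 1 − 6·108/(7·48) = 1 − 648/336 = -0.929

-0.929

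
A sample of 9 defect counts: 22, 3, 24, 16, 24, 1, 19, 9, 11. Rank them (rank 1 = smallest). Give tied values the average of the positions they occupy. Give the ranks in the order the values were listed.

7, 2, 8.5, 5, 8.5, 1, 6, 3, 4

Sorted (ascending): 1, 3, 9, 11, 16, 19, 22, 24, 24
The 2 values of 24 occupy positions 8–9 → average rank (8+9)/2 = 8.5.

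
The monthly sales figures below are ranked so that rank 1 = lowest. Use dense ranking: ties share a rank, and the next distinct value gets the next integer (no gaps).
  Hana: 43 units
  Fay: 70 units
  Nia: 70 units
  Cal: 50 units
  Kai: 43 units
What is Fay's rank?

Sorted (ascending): 43, 43, 50, 70, 70
The 2 values of 43 share dense rank 1.
The 2 values of 70 share dense rank 3.
Remaining distinct values take the next consecutive integers.
Fay has value 70 units → rank 3.

3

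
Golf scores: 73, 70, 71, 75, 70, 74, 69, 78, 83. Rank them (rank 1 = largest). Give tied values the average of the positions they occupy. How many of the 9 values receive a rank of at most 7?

6

Sorted (descending): 83, 78, 75, 74, 73, 71, 70, 70, 69
The 2 values of 70 occupy positions 7–8 → average rank (7+8)/2 = 7.5.
Ranks ≤ 7: {1, 2, 3, 4, 5, 6} → 6 values.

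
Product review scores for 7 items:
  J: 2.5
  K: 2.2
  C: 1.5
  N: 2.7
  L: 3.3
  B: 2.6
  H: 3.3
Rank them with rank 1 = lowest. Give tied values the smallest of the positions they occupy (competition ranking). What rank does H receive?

Sorted (ascending): 1.5, 2.2, 2.5, 2.6, 2.7, 3.3, 3.3
The 2 values of 3.3 occupy positions 6–7 → each gets rank 6.
H has value 3.3 → rank 6.

6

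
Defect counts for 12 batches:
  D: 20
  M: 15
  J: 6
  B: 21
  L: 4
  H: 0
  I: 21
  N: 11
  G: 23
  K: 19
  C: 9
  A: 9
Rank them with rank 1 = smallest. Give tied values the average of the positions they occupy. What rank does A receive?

Sorted (ascending): 0, 4, 6, 9, 9, 11, 15, 19, 20, 21, 21, 23
The 2 values of 9 occupy positions 4–5 → average rank (4+5)/2 = 4.5.
The 2 values of 21 occupy positions 10–11 → average rank (10+11)/2 = 10.5.
A has value 9 → rank 4.5.

4.5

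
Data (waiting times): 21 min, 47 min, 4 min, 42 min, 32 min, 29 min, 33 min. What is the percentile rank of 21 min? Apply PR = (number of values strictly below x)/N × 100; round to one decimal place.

N = 7.
Strictly below 21: 1. Equal to 21: 1.
PR = 1/7 × 100 = 14.3

14.3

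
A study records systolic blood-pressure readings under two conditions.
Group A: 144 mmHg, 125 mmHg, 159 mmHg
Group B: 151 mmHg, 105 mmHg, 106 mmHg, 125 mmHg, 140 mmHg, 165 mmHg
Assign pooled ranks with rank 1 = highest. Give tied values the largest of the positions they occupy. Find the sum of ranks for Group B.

33

Sorted (descending): 165, 159, 151, 144, 140, 125, 125, 106, 105
The 2 values of 125 occupy positions 6–7 → each gets rank 7.
Group B values → pooled ranks: 151→3, 105→9, 106→8, 125→7, 140→5, 165→1
Rank sum = 3 + 9 + 8 + 7 + 5 + 1 = 33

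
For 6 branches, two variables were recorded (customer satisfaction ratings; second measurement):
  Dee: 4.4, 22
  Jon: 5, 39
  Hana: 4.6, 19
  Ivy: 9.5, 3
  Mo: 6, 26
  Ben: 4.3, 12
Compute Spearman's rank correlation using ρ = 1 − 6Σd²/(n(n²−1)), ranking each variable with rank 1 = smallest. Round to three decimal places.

0.029

Ranks of variable 1: 2, 4, 3, 6, 5, 1
Ranks of variable 2: 4, 6, 3, 1, 5, 2
d = r₁ − r₂: -2, -2, 0, 5, 0, -1
d²: 4, 4, 0, 25, 0, 1; Σd² = 34
ρ = 1 − 6·34/(6·35) = 1 − 204/210 = 0.029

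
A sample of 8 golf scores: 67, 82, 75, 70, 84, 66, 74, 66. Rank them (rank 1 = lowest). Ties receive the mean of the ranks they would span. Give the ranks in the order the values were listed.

Sorted (ascending): 66, 66, 67, 70, 74, 75, 82, 84
The 2 values of 66 occupy positions 1–2 → average rank (1+2)/2 = 1.5.

3, 7, 6, 4, 8, 1.5, 5, 1.5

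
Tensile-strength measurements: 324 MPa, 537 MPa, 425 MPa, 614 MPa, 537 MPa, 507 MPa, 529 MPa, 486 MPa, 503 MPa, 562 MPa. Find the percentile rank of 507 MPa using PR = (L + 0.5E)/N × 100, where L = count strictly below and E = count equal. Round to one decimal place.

45.0

N = 10.
Strictly below 507: 4. Equal to 507: 1.
PR = (4 + 0.5·1)/10 × 100 = 45.0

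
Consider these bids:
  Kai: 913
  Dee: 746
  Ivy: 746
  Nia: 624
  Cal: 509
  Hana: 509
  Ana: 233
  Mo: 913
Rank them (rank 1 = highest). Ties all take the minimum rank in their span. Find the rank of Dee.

3

Sorted (descending): 913, 913, 746, 746, 624, 509, 509, 233
The 2 values of 913 occupy positions 1–2 → each gets rank 1.
The 2 values of 746 occupy positions 3–4 → each gets rank 3.
The 2 values of 509 occupy positions 6–7 → each gets rank 6.
Dee has value 746 → rank 3.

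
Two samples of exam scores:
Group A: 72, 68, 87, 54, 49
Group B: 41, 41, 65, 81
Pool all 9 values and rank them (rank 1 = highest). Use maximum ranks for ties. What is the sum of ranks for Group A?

Sorted (descending): 87, 81, 72, 68, 65, 54, 49, 41, 41
The 2 values of 41 occupy positions 8–9 → each gets rank 9.
Group A values → pooled ranks: 72→3, 68→4, 87→1, 54→6, 49→7
Rank sum = 3 + 4 + 1 + 6 + 7 = 21

21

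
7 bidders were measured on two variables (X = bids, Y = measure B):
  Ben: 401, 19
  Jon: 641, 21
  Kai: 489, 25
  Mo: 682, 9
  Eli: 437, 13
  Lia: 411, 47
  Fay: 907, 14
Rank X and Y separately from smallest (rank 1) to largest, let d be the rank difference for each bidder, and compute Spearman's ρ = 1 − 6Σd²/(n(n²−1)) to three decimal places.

Ranks of variable 1: 1, 5, 4, 6, 3, 2, 7
Ranks of variable 2: 4, 5, 6, 1, 2, 7, 3
d = r₁ − r₂: -3, 0, -2, 5, 1, -5, 4
d²: 9, 0, 4, 25, 1, 25, 16; Σd² = 80
ρ = 1 − 6·80/(7·48) = 1 − 480/336 = -0.429

-0.429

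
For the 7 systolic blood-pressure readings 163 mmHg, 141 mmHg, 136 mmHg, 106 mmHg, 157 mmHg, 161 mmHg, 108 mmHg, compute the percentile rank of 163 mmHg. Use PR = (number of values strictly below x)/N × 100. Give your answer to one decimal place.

85.7

N = 7.
Strictly below 163: 6. Equal to 163: 1.
PR = 6/7 × 100 = 85.7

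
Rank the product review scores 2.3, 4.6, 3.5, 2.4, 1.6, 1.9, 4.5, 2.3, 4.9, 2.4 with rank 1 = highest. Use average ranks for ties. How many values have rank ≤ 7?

6

Sorted (descending): 4.9, 4.6, 4.5, 3.5, 2.4, 2.4, 2.3, 2.3, 1.9, 1.6
The 2 values of 2.4 occupy positions 5–6 → average rank (5+6)/2 = 5.5.
The 2 values of 2.3 occupy positions 7–8 → average rank (7+8)/2 = 7.5.
Ranks ≤ 7: {1, 2, 3, 4, 5.5, 5.5} → 6 values.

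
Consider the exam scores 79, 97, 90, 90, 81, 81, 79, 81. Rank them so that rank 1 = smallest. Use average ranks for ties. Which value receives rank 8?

Sorted (ascending): 79, 79, 81, 81, 81, 90, 90, 97
The 2 values of 79 occupy positions 1–2 → average rank (1+2)/2 = 1.5.
The 3 values of 81 occupy positions 3–5 → average rank 4.
The 2 values of 90 occupy positions 6–7 → average rank (6+7)/2 = 6.5.
Rank 8 → value 97.

97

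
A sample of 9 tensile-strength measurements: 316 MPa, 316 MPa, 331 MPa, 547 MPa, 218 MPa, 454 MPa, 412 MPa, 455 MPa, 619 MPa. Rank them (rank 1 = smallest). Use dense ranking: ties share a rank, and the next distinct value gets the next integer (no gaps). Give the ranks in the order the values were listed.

2, 2, 3, 7, 1, 5, 4, 6, 8

Sorted (ascending): 218, 316, 316, 331, 412, 454, 455, 547, 619
The 2 values of 316 share dense rank 2.
Remaining distinct values take the next consecutive integers.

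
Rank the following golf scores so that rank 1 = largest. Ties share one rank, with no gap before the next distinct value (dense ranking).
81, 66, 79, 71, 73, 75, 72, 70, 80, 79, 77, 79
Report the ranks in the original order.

Sorted (descending): 81, 80, 79, 79, 79, 77, 75, 73, 72, 71, 70, 66
The 3 values of 79 share dense rank 3.
Remaining distinct values take the next consecutive integers.

1, 10, 3, 8, 6, 5, 7, 9, 2, 3, 4, 3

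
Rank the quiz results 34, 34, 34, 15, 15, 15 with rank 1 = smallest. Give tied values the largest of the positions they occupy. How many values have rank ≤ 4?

Sorted (ascending): 15, 15, 15, 34, 34, 34
The 3 values of 15 occupy positions 1–3 → each gets rank 3.
The 3 values of 34 occupy positions 4–6 → each gets rank 6.
Ranks ≤ 4: {3, 3, 3} → 3 values.

3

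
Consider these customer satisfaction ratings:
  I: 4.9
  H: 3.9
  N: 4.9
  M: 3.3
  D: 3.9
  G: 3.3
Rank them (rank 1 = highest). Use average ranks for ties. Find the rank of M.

5.5

Sorted (descending): 4.9, 4.9, 3.9, 3.9, 3.3, 3.3
The 2 values of 4.9 occupy positions 1–2 → average rank (1+2)/2 = 1.5.
The 2 values of 3.9 occupy positions 3–4 → average rank (3+4)/2 = 3.5.
The 2 values of 3.3 occupy positions 5–6 → average rank (5+6)/2 = 5.5.
M has value 3.3 → rank 5.5.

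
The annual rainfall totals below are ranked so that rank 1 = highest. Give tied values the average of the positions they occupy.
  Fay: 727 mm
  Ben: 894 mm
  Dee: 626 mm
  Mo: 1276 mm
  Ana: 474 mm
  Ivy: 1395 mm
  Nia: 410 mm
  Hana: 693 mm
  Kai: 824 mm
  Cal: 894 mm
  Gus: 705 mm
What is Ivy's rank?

Sorted (descending): 1395, 1276, 894, 894, 824, 727, 705, 693, 626, 474, 410
The 2 values of 894 occupy positions 3–4 → average rank (3+4)/2 = 3.5.
Ivy has value 1395 mm → rank 1.

1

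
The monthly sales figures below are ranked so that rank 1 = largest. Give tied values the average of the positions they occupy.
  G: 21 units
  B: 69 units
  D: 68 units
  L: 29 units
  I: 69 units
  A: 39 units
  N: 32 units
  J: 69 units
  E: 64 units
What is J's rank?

2

Sorted (descending): 69, 69, 69, 68, 64, 39, 32, 29, 21
The 3 values of 69 occupy positions 1–3 → average rank 2.
J has value 69 units → rank 2.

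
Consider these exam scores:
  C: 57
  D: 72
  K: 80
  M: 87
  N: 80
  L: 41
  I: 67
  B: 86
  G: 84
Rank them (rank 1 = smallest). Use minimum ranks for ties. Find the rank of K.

5

Sorted (ascending): 41, 57, 67, 72, 80, 80, 84, 86, 87
The 2 values of 80 occupy positions 5–6 → each gets rank 5.
K has value 80 → rank 5.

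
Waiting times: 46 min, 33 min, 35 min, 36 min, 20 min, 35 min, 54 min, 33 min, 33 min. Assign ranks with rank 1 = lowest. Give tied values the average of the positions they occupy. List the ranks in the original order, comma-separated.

Sorted (ascending): 20, 33, 33, 33, 35, 35, 36, 46, 54
The 3 values of 33 occupy positions 2–4 → average rank 3.
The 2 values of 35 occupy positions 5–6 → average rank (5+6)/2 = 5.5.

8, 3, 5.5, 7, 1, 5.5, 9, 3, 3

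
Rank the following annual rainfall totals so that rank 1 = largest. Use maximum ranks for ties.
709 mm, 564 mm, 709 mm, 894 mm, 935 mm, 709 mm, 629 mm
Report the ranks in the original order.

5, 7, 5, 2, 1, 5, 6

Sorted (descending): 935, 894, 709, 709, 709, 629, 564
The 3 values of 709 occupy positions 3–5 → each gets rank 5.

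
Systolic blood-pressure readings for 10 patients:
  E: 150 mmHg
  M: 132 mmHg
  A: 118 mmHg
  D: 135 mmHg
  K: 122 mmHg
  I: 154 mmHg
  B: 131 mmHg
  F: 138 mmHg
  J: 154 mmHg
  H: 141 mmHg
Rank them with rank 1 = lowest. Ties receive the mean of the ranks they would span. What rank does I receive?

9.5

Sorted (ascending): 118, 122, 131, 132, 135, 138, 141, 150, 154, 154
The 2 values of 154 occupy positions 9–10 → average rank (9+10)/2 = 9.5.
I has value 154 mmHg → rank 9.5.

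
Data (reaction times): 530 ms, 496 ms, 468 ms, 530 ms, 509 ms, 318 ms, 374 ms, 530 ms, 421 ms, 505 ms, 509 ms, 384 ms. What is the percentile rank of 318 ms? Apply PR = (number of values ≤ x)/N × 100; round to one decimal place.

N = 12.
Strictly below 318: 0. Equal to 318: 1.
PR = 1/12 × 100 = 8.3

8.3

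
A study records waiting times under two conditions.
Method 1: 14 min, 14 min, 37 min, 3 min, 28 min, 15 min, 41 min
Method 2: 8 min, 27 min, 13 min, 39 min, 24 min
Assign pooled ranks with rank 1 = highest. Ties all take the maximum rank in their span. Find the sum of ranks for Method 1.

Sorted (descending): 41, 39, 37, 28, 27, 24, 15, 14, 14, 13, 8, 3
The 2 values of 14 occupy positions 8–9 → each gets rank 9.
Method 1 values → pooled ranks: 14→9, 14→9, 37→3, 3→12, 28→4, 15→7, 41→1
Rank sum = 9 + 9 + 3 + 12 + 4 + 7 + 1 = 45

45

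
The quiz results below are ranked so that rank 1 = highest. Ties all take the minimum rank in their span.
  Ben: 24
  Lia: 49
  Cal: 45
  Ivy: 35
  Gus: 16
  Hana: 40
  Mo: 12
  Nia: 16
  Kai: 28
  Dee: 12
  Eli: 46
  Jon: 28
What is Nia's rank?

9

Sorted (descending): 49, 46, 45, 40, 35, 28, 28, 24, 16, 16, 12, 12
The 2 values of 28 occupy positions 6–7 → each gets rank 6.
The 2 values of 16 occupy positions 9–10 → each gets rank 9.
The 2 values of 12 occupy positions 11–12 → each gets rank 11.
Nia has value 16 → rank 9.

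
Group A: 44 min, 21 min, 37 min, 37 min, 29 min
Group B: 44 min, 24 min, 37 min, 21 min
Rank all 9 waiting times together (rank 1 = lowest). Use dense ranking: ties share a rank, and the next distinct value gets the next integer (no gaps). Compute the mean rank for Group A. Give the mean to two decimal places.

3.40

Sorted (ascending): 21, 21, 24, 29, 37, 37, 37, 44, 44
The 2 values of 21 share dense rank 1.
The 3 values of 37 share dense rank 4.
The 2 values of 44 share dense rank 5.
Remaining distinct values take the next consecutive integers.
Group A values → pooled ranks: 44→5, 21→1, 37→4, 37→4, 29→3
Mean rank = (5 + 1 + 4 + 4 + 3) / 5 = 3.40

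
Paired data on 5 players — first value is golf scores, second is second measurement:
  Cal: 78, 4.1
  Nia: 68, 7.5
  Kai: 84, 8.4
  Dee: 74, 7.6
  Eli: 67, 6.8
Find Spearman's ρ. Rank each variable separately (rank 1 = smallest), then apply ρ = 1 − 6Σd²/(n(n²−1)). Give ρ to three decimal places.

0.400

Ranks of variable 1: 4, 2, 5, 3, 1
Ranks of variable 2: 1, 3, 5, 4, 2
d = r₁ − r₂: 3, -1, 0, -1, -1
d²: 9, 1, 0, 1, 1; Σd² = 12
ρ = 1 − 6·12/(5·24) = 1 − 72/120 = 0.400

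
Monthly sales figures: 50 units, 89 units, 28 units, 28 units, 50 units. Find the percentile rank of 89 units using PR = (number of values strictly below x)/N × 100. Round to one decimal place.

80.0

N = 5.
Strictly below 89: 4. Equal to 89: 1.
PR = 4/5 × 100 = 80.0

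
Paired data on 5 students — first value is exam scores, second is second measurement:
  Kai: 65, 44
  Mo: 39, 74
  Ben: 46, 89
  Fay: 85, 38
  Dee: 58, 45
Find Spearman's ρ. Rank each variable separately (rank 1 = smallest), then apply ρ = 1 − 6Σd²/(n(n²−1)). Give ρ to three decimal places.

-0.900

Ranks of variable 1: 4, 1, 2, 5, 3
Ranks of variable 2: 2, 4, 5, 1, 3
d = r₁ − r₂: 2, -3, -3, 4, 0
d²: 4, 9, 9, 16, 0; Σd² = 38
ρ = 1 − 6·38/(5·24) = 1 − 228/120 = -0.900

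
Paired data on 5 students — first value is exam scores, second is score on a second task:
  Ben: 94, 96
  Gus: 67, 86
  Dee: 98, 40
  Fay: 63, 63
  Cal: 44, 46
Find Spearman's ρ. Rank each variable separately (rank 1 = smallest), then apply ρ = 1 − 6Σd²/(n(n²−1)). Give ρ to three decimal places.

Ranks of variable 1: 4, 3, 5, 2, 1
Ranks of variable 2: 5, 4, 1, 3, 2
d = r₁ − r₂: -1, -1, 4, -1, -1
d²: 1, 1, 16, 1, 1; Σd² = 20
ρ = 1 − 6·20/(5·24) = 1 − 120/120 = 0.000

0.000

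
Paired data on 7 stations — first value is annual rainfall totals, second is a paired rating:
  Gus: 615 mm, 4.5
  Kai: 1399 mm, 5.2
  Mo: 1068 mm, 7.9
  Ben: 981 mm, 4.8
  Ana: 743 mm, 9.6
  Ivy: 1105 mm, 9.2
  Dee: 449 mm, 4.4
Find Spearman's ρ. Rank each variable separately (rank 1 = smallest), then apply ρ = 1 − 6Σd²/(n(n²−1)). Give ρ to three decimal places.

Ranks of variable 1: 2, 7, 5, 4, 3, 6, 1
Ranks of variable 2: 2, 4, 5, 3, 7, 6, 1
d = r₁ − r₂: 0, 3, 0, 1, -4, 0, 0
d²: 0, 9, 0, 1, 16, 0, 0; Σd² = 26
ρ = 1 − 6·26/(7·48) = 1 − 156/336 = 0.536

0.536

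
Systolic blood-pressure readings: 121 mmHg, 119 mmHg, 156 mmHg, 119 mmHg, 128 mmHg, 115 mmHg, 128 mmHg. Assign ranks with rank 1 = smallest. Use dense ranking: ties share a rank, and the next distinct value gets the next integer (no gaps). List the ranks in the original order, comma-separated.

Sorted (ascending): 115, 119, 119, 121, 128, 128, 156
The 2 values of 119 share dense rank 2.
The 2 values of 128 share dense rank 4.
Remaining distinct values take the next consecutive integers.

3, 2, 5, 2, 4, 1, 4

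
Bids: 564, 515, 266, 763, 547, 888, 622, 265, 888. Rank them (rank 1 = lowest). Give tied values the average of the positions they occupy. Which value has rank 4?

547

Sorted (ascending): 265, 266, 515, 547, 564, 622, 763, 888, 888
The 2 values of 888 occupy positions 8–9 → average rank (8+9)/2 = 8.5.
Rank 4 → value 547.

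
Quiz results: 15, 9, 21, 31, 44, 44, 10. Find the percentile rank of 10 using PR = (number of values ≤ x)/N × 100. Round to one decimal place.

28.6

N = 7.
Strictly below 10: 1. Equal to 10: 1.
PR = 2/7 × 100 = 28.6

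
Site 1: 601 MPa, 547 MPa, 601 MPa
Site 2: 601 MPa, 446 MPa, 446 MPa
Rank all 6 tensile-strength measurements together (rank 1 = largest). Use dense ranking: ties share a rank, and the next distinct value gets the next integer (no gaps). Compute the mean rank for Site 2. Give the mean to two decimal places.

Sorted (descending): 601, 601, 601, 547, 446, 446
The 3 values of 601 share dense rank 1.
The 2 values of 446 share dense rank 3.
Remaining distinct values take the next consecutive integers.
Site 2 values → pooled ranks: 601→1, 446→3, 446→3
Mean rank = (1 + 3 + 3) / 3 = 2.33

2.33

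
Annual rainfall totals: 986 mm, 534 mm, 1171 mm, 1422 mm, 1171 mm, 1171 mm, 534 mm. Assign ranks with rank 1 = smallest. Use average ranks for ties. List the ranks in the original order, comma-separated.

3, 1.5, 5, 7, 5, 5, 1.5

Sorted (ascending): 534, 534, 986, 1171, 1171, 1171, 1422
The 2 values of 534 occupy positions 1–2 → average rank (1+2)/2 = 1.5.
The 3 values of 1171 occupy positions 4–6 → average rank 5.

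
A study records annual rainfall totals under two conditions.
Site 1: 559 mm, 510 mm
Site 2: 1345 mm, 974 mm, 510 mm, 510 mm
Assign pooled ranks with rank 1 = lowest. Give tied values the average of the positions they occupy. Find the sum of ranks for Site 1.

Sorted (ascending): 510, 510, 510, 559, 974, 1345
The 3 values of 510 occupy positions 1–3 → average rank 2.
Site 1 values → pooled ranks: 559→4, 510→2
Rank sum = 4 + 2 = 6

6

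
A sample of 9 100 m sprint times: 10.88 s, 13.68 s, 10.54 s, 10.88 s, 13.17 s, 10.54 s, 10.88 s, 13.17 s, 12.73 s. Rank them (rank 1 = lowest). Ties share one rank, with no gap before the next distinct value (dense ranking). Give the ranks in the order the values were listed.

Sorted (ascending): 10.54, 10.54, 10.88, 10.88, 10.88, 12.73, 13.17, 13.17, 13.68
The 2 values of 10.54 share dense rank 1.
The 3 values of 10.88 share dense rank 2.
The 2 values of 13.17 share dense rank 4.
Remaining distinct values take the next consecutive integers.

2, 5, 1, 2, 4, 1, 2, 4, 3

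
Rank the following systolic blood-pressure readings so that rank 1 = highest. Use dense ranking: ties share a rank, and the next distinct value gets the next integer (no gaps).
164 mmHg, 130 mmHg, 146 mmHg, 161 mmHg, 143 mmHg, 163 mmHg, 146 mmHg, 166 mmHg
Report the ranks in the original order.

Sorted (descending): 166, 164, 163, 161, 146, 146, 143, 130
The 2 values of 146 share dense rank 5.
Remaining distinct values take the next consecutive integers.

2, 7, 5, 4, 6, 3, 5, 1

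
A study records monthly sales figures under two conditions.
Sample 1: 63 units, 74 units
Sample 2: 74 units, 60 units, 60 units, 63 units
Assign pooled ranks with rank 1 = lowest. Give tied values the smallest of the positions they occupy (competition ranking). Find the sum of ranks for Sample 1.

8

Sorted (ascending): 60, 60, 63, 63, 74, 74
The 2 values of 60 occupy positions 1–2 → each gets rank 1.
The 2 values of 63 occupy positions 3–4 → each gets rank 3.
The 2 values of 74 occupy positions 5–6 → each gets rank 5.
Sample 1 values → pooled ranks: 63→3, 74→5
Rank sum = 3 + 5 = 8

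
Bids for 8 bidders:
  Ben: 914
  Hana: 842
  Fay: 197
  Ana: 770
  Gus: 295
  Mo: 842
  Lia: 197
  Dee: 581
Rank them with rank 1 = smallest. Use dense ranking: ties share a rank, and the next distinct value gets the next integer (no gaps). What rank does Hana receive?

Sorted (ascending): 197, 197, 295, 581, 770, 842, 842, 914
The 2 values of 197 share dense rank 1.
The 2 values of 842 share dense rank 5.
Remaining distinct values take the next consecutive integers.
Hana has value 842 → rank 5.

5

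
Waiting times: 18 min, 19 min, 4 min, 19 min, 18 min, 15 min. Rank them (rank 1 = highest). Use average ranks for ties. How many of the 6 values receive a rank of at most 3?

2

Sorted (descending): 19, 19, 18, 18, 15, 4
The 2 values of 19 occupy positions 1–2 → average rank (1+2)/2 = 1.5.
The 2 values of 18 occupy positions 3–4 → average rank (3+4)/2 = 3.5.
Ranks ≤ 3: {1.5, 1.5} → 2 values.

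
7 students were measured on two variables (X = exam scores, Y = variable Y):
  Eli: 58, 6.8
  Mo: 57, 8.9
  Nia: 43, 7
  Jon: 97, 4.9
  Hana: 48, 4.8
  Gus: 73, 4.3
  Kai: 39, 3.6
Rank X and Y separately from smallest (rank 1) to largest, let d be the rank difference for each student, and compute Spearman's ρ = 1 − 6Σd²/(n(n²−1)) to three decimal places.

Ranks of variable 1: 5, 4, 2, 7, 3, 6, 1
Ranks of variable 2: 5, 7, 6, 4, 3, 2, 1
d = r₁ − r₂: 0, -3, -4, 3, 0, 4, 0
d²: 0, 9, 16, 9, 0, 16, 0; Σd² = 50
ρ = 1 − 6·50/(7·48) = 1 − 300/336 = 0.107

0.107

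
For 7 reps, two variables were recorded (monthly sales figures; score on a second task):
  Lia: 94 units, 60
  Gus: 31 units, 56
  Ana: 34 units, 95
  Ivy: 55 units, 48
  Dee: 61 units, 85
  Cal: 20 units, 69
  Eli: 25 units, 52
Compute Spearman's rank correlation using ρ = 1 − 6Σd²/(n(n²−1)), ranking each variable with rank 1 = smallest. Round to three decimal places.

Ranks of variable 1: 7, 3, 4, 5, 6, 1, 2
Ranks of variable 2: 4, 3, 7, 1, 6, 5, 2
d = r₁ − r₂: 3, 0, -3, 4, 0, -4, 0
d²: 9, 0, 9, 16, 0, 16, 0; Σd² = 50
ρ = 1 − 6·50/(7·48) = 1 − 300/336 = 0.107

0.107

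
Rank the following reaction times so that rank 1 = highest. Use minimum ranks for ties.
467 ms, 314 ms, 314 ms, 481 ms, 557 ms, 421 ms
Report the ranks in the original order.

Sorted (descending): 557, 481, 467, 421, 314, 314
The 2 values of 314 occupy positions 5–6 → each gets rank 5.

3, 5, 5, 2, 1, 4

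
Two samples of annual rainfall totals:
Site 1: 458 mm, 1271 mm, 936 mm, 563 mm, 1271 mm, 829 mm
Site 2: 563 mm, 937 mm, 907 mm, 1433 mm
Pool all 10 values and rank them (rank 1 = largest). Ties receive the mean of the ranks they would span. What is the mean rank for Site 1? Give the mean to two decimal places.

5.92

Sorted (descending): 1433, 1271, 1271, 937, 936, 907, 829, 563, 563, 458
The 2 values of 1271 occupy positions 2–3 → average rank (2+3)/2 = 2.5.
The 2 values of 563 occupy positions 8–9 → average rank (8+9)/2 = 8.5.
Site 1 values → pooled ranks: 458→10, 1271→2.5, 936→5, 563→8.5, 1271→2.5, 829→7
Mean rank = (10 + 2.5 + 5 + 8.5 + 2.5 + 7) / 6 = 5.92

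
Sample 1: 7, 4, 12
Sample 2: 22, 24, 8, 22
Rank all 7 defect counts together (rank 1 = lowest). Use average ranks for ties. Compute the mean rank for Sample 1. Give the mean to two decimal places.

2.33

Sorted (ascending): 4, 7, 8, 12, 22, 22, 24
The 2 values of 22 occupy positions 5–6 → average rank (5+6)/2 = 5.5.
Sample 1 values → pooled ranks: 7→2, 4→1, 12→4
Mean rank = (2 + 1 + 4) / 3 = 2.33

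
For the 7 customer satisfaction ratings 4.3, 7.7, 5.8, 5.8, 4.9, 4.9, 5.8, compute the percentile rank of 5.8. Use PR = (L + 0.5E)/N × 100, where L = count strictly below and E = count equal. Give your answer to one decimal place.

N = 7.
Strictly below 5.8: 3. Equal to 5.8: 3.
PR = (3 + 0.5·3)/7 × 100 = 64.3

64.3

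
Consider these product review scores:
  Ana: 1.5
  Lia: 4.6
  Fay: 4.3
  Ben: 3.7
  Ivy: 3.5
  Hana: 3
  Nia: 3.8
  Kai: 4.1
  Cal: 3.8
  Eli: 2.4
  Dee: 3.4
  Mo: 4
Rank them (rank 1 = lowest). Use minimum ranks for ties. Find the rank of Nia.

7

Sorted (ascending): 1.5, 2.4, 3, 3.4, 3.5, 3.7, 3.8, 3.8, 4, 4.1, 4.3, 4.6
The 2 values of 3.8 occupy positions 7–8 → each gets rank 7.
Nia has value 3.8 → rank 7.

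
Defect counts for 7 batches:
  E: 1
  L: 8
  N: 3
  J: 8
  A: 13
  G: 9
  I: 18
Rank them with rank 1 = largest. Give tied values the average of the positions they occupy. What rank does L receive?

4.5

Sorted (descending): 18, 13, 9, 8, 8, 3, 1
The 2 values of 8 occupy positions 4–5 → average rank (4+5)/2 = 4.5.
L has value 8 → rank 4.5.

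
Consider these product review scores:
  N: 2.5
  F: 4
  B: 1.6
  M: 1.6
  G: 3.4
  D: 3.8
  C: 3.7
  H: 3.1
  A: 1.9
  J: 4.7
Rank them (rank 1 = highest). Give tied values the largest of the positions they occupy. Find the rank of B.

Sorted (descending): 4.7, 4, 3.8, 3.7, 3.4, 3.1, 2.5, 1.9, 1.6, 1.6
The 2 values of 1.6 occupy positions 9–10 → each gets rank 10.
B has value 1.6 → rank 10.

10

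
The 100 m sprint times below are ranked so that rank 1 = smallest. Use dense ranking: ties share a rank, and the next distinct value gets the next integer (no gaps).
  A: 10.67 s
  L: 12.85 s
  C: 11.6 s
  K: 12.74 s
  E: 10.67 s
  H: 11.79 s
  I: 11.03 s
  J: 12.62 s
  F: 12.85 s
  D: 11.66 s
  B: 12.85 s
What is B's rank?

8

Sorted (ascending): 10.67, 10.67, 11.03, 11.6, 11.66, 11.79, 12.62, 12.74, 12.85, 12.85, 12.85
The 2 values of 10.67 share dense rank 1.
The 3 values of 12.85 share dense rank 8.
Remaining distinct values take the next consecutive integers.
B has value 12.85 s → rank 8.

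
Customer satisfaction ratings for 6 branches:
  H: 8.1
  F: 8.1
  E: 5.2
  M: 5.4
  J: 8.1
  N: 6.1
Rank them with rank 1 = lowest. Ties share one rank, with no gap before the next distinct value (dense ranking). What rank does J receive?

4

Sorted (ascending): 5.2, 5.4, 6.1, 8.1, 8.1, 8.1
The 3 values of 8.1 share dense rank 4.
Remaining distinct values take the next consecutive integers.
J has value 8.1 → rank 4.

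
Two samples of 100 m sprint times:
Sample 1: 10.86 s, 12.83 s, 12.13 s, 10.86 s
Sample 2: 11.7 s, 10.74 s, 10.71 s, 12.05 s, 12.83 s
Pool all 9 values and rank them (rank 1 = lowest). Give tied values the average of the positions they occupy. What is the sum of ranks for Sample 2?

Sorted (ascending): 10.71, 10.74, 10.86, 10.86, 11.7, 12.05, 12.13, 12.83, 12.83
The 2 values of 10.86 occupy positions 3–4 → average rank (3+4)/2 = 3.5.
The 2 values of 12.83 occupy positions 8–9 → average rank (8+9)/2 = 8.5.
Sample 2 values → pooled ranks: 11.7→5, 10.74→2, 10.71→1, 12.05→6, 12.83→8.5
Rank sum = 5 + 2 + 1 + 6 + 8.5 = 22.5

22.5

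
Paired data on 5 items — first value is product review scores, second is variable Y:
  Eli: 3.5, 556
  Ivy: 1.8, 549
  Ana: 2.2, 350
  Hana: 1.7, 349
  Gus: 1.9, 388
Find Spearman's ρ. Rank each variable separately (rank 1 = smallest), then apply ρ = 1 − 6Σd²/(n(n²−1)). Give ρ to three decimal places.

0.600

Ranks of variable 1: 5, 2, 4, 1, 3
Ranks of variable 2: 5, 4, 2, 1, 3
d = r₁ − r₂: 0, -2, 2, 0, 0
d²: 0, 4, 4, 0, 0; Σd² = 8
ρ = 1 − 6·8/(5·24) = 1 − 48/120 = 0.600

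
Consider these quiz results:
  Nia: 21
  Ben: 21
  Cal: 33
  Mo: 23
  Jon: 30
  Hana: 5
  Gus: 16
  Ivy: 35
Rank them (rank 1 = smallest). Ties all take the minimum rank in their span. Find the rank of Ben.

Sorted (ascending): 5, 16, 21, 21, 23, 30, 33, 35
The 2 values of 21 occupy positions 3–4 → each gets rank 3.
Ben has value 21 → rank 3.

3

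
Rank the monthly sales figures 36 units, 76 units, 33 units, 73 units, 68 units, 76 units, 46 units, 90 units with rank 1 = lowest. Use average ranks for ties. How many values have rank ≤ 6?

5

Sorted (ascending): 33, 36, 46, 68, 73, 76, 76, 90
The 2 values of 76 occupy positions 6–7 → average rank (6+7)/2 = 6.5.
Ranks ≤ 6: {1, 2, 3, 4, 5} → 5 values.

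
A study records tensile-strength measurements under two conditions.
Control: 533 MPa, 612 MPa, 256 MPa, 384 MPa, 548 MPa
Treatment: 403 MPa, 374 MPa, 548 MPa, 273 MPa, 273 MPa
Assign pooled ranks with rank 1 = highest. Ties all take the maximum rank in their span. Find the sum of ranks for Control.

24

Sorted (descending): 612, 548, 548, 533, 403, 384, 374, 273, 273, 256
The 2 values of 548 occupy positions 2–3 → each gets rank 3.
The 2 values of 273 occupy positions 8–9 → each gets rank 9.
Control values → pooled ranks: 533→4, 612→1, 256→10, 384→6, 548→3
Rank sum = 4 + 1 + 10 + 6 + 3 = 24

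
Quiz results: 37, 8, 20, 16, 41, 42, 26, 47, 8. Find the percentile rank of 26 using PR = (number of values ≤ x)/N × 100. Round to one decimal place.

N = 9.
Strictly below 26: 4. Equal to 26: 1.
PR = 5/9 × 100 = 55.6

55.6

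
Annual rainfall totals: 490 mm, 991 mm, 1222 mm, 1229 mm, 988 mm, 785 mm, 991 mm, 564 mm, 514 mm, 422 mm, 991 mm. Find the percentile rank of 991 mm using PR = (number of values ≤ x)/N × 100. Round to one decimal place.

81.8

N = 11.
Strictly below 991: 6. Equal to 991: 3.
PR = 9/11 × 100 = 81.8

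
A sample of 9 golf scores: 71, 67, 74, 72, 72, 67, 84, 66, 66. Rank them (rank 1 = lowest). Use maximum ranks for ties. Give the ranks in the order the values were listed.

5, 4, 8, 7, 7, 4, 9, 2, 2

Sorted (ascending): 66, 66, 67, 67, 71, 72, 72, 74, 84
The 2 values of 66 occupy positions 1–2 → each gets rank 2.
The 2 values of 67 occupy positions 3–4 → each gets rank 4.
The 2 values of 72 occupy positions 6–7 → each gets rank 7.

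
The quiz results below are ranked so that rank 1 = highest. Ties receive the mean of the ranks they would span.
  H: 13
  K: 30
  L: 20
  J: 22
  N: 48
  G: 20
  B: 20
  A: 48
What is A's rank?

Sorted (descending): 48, 48, 30, 22, 20, 20, 20, 13
The 2 values of 48 occupy positions 1–2 → average rank (1+2)/2 = 1.5.
The 3 values of 20 occupy positions 5–7 → average rank 6.
A has value 48 → rank 1.5.

1.5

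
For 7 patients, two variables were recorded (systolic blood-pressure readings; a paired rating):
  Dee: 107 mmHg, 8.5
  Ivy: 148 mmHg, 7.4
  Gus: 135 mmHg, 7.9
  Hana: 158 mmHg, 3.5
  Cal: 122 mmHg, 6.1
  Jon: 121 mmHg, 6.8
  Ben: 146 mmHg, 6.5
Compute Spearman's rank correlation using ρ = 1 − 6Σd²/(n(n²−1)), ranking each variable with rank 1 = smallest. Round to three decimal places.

-0.536

Ranks of variable 1: 1, 6, 4, 7, 3, 2, 5
Ranks of variable 2: 7, 5, 6, 1, 2, 4, 3
d = r₁ − r₂: -6, 1, -2, 6, 1, -2, 2
d²: 36, 1, 4, 36, 1, 4, 4; Σd² = 86
ρ = 1 − 6·86/(7·48) = 1 − 516/336 = -0.536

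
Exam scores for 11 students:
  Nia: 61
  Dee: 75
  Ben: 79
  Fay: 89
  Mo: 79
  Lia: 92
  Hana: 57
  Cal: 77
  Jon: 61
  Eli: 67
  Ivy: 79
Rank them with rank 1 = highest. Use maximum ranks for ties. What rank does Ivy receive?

Sorted (descending): 92, 89, 79, 79, 79, 77, 75, 67, 61, 61, 57
The 3 values of 79 occupy positions 3–5 → each gets rank 5.
The 2 values of 61 occupy positions 9–10 → each gets rank 10.
Ivy has value 79 → rank 5.

5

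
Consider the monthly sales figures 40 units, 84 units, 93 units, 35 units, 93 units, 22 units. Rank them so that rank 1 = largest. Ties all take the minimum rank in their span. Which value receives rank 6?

Sorted (descending): 93, 93, 84, 40, 35, 22
The 2 values of 93 occupy positions 1–2 → each gets rank 1.
Rank 6 → value 22.

22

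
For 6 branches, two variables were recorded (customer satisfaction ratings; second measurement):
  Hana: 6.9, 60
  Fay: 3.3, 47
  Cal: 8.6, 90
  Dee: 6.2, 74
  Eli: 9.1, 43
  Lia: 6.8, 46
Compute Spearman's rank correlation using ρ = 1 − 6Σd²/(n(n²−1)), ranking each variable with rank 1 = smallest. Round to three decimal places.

-0.143

Ranks of variable 1: 4, 1, 5, 2, 6, 3
Ranks of variable 2: 4, 3, 6, 5, 1, 2
d = r₁ − r₂: 0, -2, -1, -3, 5, 1
d²: 0, 4, 1, 9, 25, 1; Σd² = 40
ρ = 1 − 6·40/(6·35) = 1 − 240/210 = -0.143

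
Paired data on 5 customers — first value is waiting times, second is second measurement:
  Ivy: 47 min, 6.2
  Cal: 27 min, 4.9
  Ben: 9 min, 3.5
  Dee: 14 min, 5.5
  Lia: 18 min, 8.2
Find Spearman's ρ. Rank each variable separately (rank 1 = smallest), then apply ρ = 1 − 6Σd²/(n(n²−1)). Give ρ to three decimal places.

Ranks of variable 1: 5, 4, 1, 2, 3
Ranks of variable 2: 4, 2, 1, 3, 5
d = r₁ − r₂: 1, 2, 0, -1, -2
d²: 1, 4, 0, 1, 4; Σd² = 10
ρ = 1 − 6·10/(5·24) = 1 − 60/120 = 0.500

0.500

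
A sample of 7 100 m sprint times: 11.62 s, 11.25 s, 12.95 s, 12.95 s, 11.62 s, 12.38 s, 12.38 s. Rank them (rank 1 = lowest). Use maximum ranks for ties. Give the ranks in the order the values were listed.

Sorted (ascending): 11.25, 11.62, 11.62, 12.38, 12.38, 12.95, 12.95
The 2 values of 11.62 occupy positions 2–3 → each gets rank 3.
The 2 values of 12.38 occupy positions 4–5 → each gets rank 5.
The 2 values of 12.95 occupy positions 6–7 → each gets rank 7.

3, 1, 7, 7, 3, 5, 5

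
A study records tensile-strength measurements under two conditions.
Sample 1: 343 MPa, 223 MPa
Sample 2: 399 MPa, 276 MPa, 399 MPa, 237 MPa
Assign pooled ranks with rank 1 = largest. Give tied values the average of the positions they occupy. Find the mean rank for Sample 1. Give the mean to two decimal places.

4.50

Sorted (descending): 399, 399, 343, 276, 237, 223
The 2 values of 399 occupy positions 1–2 → average rank (1+2)/2 = 1.5.
Sample 1 values → pooled ranks: 343→3, 223→6
Mean rank = (3 + 6) / 2 = 4.50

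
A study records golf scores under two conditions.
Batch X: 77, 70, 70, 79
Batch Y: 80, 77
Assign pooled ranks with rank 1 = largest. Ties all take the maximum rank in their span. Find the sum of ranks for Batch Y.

5

Sorted (descending): 80, 79, 77, 77, 70, 70
The 2 values of 77 occupy positions 3–4 → each gets rank 4.
The 2 values of 70 occupy positions 5–6 → each gets rank 6.
Batch Y values → pooled ranks: 80→1, 77→4
Rank sum = 1 + 4 = 5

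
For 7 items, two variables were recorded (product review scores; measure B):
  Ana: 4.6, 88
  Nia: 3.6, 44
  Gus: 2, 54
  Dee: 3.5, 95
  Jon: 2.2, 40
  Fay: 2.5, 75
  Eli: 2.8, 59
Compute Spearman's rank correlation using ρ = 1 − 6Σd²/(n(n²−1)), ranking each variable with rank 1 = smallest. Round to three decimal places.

Ranks of variable 1: 7, 6, 1, 5, 2, 3, 4
Ranks of variable 2: 6, 2, 3, 7, 1, 5, 4
d = r₁ − r₂: 1, 4, -2, -2, 1, -2, 0
d²: 1, 16, 4, 4, 1, 4, 0; Σd² = 30
ρ = 1 − 6·30/(7·48) = 1 − 180/336 = 0.464

0.464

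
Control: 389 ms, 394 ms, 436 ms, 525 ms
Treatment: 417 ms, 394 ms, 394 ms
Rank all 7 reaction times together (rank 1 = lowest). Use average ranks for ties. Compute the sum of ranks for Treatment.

Sorted (ascending): 389, 394, 394, 394, 417, 436, 525
The 3 values of 394 occupy positions 2–4 → average rank 3.
Treatment values → pooled ranks: 417→5, 394→3, 394→3
Rank sum = 5 + 3 + 3 = 11

11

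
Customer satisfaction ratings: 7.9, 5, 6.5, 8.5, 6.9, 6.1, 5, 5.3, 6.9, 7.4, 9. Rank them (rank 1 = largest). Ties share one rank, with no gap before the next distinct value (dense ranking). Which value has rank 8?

Sorted (descending): 9, 8.5, 7.9, 7.4, 6.9, 6.9, 6.5, 6.1, 5.3, 5, 5
The 2 values of 6.9 share dense rank 5.
The 2 values of 5 share dense rank 9.
Remaining distinct values take the next consecutive integers.
Rank 8 → value 5.3.

5.3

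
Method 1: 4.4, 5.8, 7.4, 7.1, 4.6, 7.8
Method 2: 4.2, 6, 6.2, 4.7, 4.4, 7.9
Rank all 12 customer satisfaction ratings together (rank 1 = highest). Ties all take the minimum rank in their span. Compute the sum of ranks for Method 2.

42

Sorted (descending): 7.9, 7.8, 7.4, 7.1, 6.2, 6, 5.8, 4.7, 4.6, 4.4, 4.4, 4.2
The 2 values of 4.4 occupy positions 10–11 → each gets rank 10.
Method 2 values → pooled ranks: 4.2→12, 6→6, 6.2→5, 4.7→8, 4.4→10, 7.9→1
Rank sum = 12 + 6 + 5 + 8 + 10 + 1 = 42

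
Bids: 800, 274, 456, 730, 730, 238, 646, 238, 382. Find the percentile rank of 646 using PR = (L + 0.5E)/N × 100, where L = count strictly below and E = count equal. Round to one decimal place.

61.1

N = 9.
Strictly below 646: 5. Equal to 646: 1.
PR = (5 + 0.5·1)/9 × 100 = 61.1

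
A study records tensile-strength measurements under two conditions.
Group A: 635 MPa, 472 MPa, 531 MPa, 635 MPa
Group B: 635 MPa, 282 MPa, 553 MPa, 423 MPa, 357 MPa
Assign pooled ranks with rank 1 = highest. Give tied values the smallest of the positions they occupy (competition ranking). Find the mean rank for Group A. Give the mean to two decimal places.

Sorted (descending): 635, 635, 635, 553, 531, 472, 423, 357, 282
The 3 values of 635 occupy positions 1–3 → each gets rank 1.
Group A values → pooled ranks: 635→1, 472→6, 531→5, 635→1
Mean rank = (1 + 6 + 5 + 1) / 4 = 3.25

3.25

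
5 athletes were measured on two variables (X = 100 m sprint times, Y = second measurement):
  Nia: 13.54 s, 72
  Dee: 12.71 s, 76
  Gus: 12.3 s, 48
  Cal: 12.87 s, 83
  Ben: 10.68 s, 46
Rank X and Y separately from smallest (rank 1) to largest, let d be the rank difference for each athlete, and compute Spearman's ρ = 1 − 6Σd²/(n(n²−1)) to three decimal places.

Ranks of variable 1: 5, 3, 2, 4, 1
Ranks of variable 2: 3, 4, 2, 5, 1
d = r₁ − r₂: 2, -1, 0, -1, 0
d²: 4, 1, 0, 1, 0; Σd² = 6
ρ = 1 − 6·6/(5·24) = 1 − 36/120 = 0.700

0.700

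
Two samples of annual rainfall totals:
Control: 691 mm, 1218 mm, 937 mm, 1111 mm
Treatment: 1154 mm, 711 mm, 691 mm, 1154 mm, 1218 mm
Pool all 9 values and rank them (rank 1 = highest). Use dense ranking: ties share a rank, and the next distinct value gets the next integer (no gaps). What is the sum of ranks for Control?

14

Sorted (descending): 1218, 1218, 1154, 1154, 1111, 937, 711, 691, 691
The 2 values of 1218 share dense rank 1.
The 2 values of 1154 share dense rank 2.
The 2 values of 691 share dense rank 6.
Remaining distinct values take the next consecutive integers.
Control values → pooled ranks: 691→6, 1218→1, 937→4, 1111→3
Rank sum = 6 + 1 + 4 + 3 = 14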